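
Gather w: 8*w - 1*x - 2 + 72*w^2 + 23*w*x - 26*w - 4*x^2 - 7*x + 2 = 72*w^2 + w*(23*x - 18) - 4*x^2 - 8*x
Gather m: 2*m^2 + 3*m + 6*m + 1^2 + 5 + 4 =2*m^2 + 9*m + 10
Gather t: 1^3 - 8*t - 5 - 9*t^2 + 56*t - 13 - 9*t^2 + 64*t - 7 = -18*t^2 + 112*t - 24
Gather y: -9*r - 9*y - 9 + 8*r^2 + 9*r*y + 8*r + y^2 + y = 8*r^2 - r + y^2 + y*(9*r - 8) - 9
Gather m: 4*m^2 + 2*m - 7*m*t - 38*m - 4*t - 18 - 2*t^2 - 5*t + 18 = 4*m^2 + m*(-7*t - 36) - 2*t^2 - 9*t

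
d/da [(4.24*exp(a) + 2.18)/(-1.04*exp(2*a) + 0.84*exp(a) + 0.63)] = (4.4096*exp(2*a) + 4.5344*exp(a) + 0.84)*exp(a)/(1.0816*exp(4*a) - 1.7472*exp(3*a) - 0.6048*exp(2*a) + 1.0584*exp(a) + 0.3969)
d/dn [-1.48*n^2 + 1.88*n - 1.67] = 1.88 - 2.96*n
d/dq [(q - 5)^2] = 2*q - 10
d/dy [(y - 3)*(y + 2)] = 2*y - 1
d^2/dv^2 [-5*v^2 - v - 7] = -10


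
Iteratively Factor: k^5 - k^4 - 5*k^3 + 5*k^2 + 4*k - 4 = (k + 2)*(k^4 - 3*k^3 + k^2 + 3*k - 2) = (k - 1)*(k + 2)*(k^3 - 2*k^2 - k + 2) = (k - 1)^2*(k + 2)*(k^2 - k - 2) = (k - 2)*(k - 1)^2*(k + 2)*(k + 1)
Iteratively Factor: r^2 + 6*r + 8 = (r + 4)*(r + 2)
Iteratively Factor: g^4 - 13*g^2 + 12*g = (g - 3)*(g^3 + 3*g^2 - 4*g) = (g - 3)*(g + 4)*(g^2 - g) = (g - 3)*(g - 1)*(g + 4)*(g)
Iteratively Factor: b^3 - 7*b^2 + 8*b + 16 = (b + 1)*(b^2 - 8*b + 16) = (b - 4)*(b + 1)*(b - 4)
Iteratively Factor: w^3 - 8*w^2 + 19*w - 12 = (w - 1)*(w^2 - 7*w + 12) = (w - 4)*(w - 1)*(w - 3)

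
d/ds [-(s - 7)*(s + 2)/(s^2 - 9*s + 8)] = 2*(2*s^2 - 22*s + 83)/(s^4 - 18*s^3 + 97*s^2 - 144*s + 64)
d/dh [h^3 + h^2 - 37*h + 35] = 3*h^2 + 2*h - 37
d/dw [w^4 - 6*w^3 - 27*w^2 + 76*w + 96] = 4*w^3 - 18*w^2 - 54*w + 76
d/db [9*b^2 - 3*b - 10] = 18*b - 3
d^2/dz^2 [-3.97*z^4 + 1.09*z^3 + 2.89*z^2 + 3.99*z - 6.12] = -47.64*z^2 + 6.54*z + 5.78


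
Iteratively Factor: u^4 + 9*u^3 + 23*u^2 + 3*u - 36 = (u + 3)*(u^3 + 6*u^2 + 5*u - 12) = (u - 1)*(u + 3)*(u^2 + 7*u + 12) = (u - 1)*(u + 3)^2*(u + 4)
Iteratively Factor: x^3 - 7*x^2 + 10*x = (x)*(x^2 - 7*x + 10) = x*(x - 5)*(x - 2)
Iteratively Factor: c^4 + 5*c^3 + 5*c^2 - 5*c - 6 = (c + 1)*(c^3 + 4*c^2 + c - 6) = (c + 1)*(c + 2)*(c^2 + 2*c - 3) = (c + 1)*(c + 2)*(c + 3)*(c - 1)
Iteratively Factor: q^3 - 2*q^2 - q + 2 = (q + 1)*(q^2 - 3*q + 2) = (q - 1)*(q + 1)*(q - 2)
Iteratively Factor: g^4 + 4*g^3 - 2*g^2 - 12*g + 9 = (g - 1)*(g^3 + 5*g^2 + 3*g - 9) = (g - 1)^2*(g^2 + 6*g + 9) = (g - 1)^2*(g + 3)*(g + 3)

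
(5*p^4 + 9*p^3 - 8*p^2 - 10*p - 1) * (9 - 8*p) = -40*p^5 - 27*p^4 + 145*p^3 + 8*p^2 - 82*p - 9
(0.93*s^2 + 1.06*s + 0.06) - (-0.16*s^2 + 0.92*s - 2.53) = 1.09*s^2 + 0.14*s + 2.59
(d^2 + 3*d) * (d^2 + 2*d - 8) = d^4 + 5*d^3 - 2*d^2 - 24*d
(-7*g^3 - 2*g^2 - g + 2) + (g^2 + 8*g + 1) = -7*g^3 - g^2 + 7*g + 3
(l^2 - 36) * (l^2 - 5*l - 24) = l^4 - 5*l^3 - 60*l^2 + 180*l + 864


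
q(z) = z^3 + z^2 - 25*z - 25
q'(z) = 3*z^2 + 2*z - 25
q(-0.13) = -21.74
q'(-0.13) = -25.21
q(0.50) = -37.12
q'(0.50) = -23.25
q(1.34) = -54.30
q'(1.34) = -16.93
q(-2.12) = 22.97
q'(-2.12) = -15.76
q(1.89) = -61.93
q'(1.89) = -10.50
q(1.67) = -59.30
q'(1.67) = -13.29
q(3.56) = -56.21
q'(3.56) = 20.14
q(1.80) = -60.93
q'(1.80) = -11.68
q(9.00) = 560.00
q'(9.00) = 236.00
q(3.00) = -64.00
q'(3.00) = 8.00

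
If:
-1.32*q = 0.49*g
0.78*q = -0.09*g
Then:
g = 0.00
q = 0.00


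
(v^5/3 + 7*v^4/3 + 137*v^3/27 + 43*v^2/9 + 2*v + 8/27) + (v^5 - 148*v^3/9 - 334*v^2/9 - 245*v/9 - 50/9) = 4*v^5/3 + 7*v^4/3 - 307*v^3/27 - 97*v^2/3 - 227*v/9 - 142/27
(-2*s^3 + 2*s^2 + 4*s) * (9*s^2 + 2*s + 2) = -18*s^5 + 14*s^4 + 36*s^3 + 12*s^2 + 8*s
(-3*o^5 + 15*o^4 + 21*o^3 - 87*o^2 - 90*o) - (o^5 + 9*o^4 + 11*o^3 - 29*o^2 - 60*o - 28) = -4*o^5 + 6*o^4 + 10*o^3 - 58*o^2 - 30*o + 28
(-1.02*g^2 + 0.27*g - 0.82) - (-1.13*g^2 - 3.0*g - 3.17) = 0.11*g^2 + 3.27*g + 2.35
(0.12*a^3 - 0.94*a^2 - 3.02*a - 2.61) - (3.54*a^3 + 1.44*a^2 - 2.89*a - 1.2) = -3.42*a^3 - 2.38*a^2 - 0.13*a - 1.41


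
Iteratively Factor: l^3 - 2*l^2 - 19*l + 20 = (l - 1)*(l^2 - l - 20) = (l - 5)*(l - 1)*(l + 4)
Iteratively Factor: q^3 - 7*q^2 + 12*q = (q - 4)*(q^2 - 3*q) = q*(q - 4)*(q - 3)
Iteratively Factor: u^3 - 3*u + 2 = (u - 1)*(u^2 + u - 2) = (u - 1)^2*(u + 2)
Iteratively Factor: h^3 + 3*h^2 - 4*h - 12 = (h + 2)*(h^2 + h - 6) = (h - 2)*(h + 2)*(h + 3)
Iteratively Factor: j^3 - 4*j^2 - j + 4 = (j - 1)*(j^2 - 3*j - 4) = (j - 1)*(j + 1)*(j - 4)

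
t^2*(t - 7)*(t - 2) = t^4 - 9*t^3 + 14*t^2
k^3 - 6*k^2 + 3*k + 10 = (k - 5)*(k - 2)*(k + 1)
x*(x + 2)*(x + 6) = x^3 + 8*x^2 + 12*x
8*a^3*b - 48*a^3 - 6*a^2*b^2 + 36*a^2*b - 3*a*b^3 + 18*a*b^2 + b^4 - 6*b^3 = (-4*a + b)*(-a + b)*(2*a + b)*(b - 6)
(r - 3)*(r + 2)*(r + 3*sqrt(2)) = r^3 - r^2 + 3*sqrt(2)*r^2 - 6*r - 3*sqrt(2)*r - 18*sqrt(2)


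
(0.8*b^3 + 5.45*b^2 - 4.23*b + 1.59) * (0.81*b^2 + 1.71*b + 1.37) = 0.648*b^5 + 5.7825*b^4 + 6.9892*b^3 + 1.5211*b^2 - 3.0762*b + 2.1783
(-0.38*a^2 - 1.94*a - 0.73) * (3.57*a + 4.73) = -1.3566*a^3 - 8.7232*a^2 - 11.7823*a - 3.4529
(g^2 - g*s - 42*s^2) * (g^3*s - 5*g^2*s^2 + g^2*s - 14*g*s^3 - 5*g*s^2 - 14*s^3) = g^5*s - 6*g^4*s^2 + g^4*s - 51*g^3*s^3 - 6*g^3*s^2 + 224*g^2*s^4 - 51*g^2*s^3 + 588*g*s^5 + 224*g*s^4 + 588*s^5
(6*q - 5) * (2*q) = 12*q^2 - 10*q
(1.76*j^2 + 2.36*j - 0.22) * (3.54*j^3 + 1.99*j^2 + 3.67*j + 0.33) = 6.2304*j^5 + 11.8568*j^4 + 10.3768*j^3 + 8.8042*j^2 - 0.0286*j - 0.0726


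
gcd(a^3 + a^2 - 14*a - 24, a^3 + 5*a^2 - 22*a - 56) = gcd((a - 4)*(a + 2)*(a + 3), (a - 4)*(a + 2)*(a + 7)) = a^2 - 2*a - 8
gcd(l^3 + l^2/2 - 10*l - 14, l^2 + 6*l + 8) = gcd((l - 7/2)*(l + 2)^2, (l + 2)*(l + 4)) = l + 2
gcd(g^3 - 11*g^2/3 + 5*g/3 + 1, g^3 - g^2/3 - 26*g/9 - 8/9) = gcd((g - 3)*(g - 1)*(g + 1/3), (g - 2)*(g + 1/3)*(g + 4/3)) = g + 1/3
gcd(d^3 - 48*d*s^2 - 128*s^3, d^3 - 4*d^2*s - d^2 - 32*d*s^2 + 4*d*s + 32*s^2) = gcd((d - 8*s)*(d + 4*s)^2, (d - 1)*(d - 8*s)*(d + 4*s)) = -d^2 + 4*d*s + 32*s^2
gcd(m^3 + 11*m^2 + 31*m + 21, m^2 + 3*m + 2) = m + 1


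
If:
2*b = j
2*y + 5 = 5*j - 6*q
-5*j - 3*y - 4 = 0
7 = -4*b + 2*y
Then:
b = -29/32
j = -29/16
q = -93/32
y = 27/16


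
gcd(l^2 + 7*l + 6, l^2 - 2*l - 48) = l + 6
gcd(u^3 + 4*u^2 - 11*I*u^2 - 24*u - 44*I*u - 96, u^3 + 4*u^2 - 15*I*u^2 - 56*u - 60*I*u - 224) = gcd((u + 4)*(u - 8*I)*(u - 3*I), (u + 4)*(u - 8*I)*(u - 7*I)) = u^2 + u*(4 - 8*I) - 32*I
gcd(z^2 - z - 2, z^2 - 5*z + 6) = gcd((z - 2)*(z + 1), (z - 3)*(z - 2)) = z - 2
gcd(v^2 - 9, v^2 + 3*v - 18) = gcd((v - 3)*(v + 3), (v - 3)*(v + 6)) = v - 3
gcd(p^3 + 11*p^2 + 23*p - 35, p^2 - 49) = p + 7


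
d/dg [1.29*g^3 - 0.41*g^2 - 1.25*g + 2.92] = 3.87*g^2 - 0.82*g - 1.25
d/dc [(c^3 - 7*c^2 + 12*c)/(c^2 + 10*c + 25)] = (c^3 + 15*c^2 - 82*c + 60)/(c^3 + 15*c^2 + 75*c + 125)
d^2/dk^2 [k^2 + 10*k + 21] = 2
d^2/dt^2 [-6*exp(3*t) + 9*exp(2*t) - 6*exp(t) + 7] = (-54*exp(2*t) + 36*exp(t) - 6)*exp(t)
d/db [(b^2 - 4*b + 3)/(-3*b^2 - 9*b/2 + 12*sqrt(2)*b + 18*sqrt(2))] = 2*(2*(2 - b)*(2*b^2 - 8*sqrt(2)*b + 3*b - 12*sqrt(2)) + (4*b - 8*sqrt(2) + 3)*(b^2 - 4*b + 3))/(3*(2*b^2 - 8*sqrt(2)*b + 3*b - 12*sqrt(2))^2)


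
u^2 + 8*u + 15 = (u + 3)*(u + 5)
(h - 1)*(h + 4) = h^2 + 3*h - 4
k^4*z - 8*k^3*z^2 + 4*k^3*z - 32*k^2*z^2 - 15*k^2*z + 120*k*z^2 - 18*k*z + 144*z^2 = (k - 3)*(k + 6)*(k - 8*z)*(k*z + z)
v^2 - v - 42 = (v - 7)*(v + 6)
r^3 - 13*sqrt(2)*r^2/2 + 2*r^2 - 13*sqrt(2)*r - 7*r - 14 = (r + 2)*(r - 7*sqrt(2))*(r + sqrt(2)/2)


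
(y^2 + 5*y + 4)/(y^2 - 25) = (y^2 + 5*y + 4)/(y^2 - 25)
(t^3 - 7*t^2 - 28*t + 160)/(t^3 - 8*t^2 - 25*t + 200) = (t - 4)/(t - 5)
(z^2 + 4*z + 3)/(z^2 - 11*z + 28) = (z^2 + 4*z + 3)/(z^2 - 11*z + 28)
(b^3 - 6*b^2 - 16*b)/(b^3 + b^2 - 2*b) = (b - 8)/(b - 1)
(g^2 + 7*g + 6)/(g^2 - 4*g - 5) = (g + 6)/(g - 5)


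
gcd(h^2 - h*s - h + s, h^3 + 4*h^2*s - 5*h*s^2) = -h + s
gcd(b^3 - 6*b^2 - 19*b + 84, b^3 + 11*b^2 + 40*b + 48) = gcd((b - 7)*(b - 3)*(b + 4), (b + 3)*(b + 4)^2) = b + 4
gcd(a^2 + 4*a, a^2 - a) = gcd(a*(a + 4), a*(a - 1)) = a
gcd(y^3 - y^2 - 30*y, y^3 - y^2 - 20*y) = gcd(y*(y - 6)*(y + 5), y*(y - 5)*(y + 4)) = y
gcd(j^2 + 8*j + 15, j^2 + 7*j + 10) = j + 5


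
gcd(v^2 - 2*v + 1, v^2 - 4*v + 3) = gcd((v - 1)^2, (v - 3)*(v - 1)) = v - 1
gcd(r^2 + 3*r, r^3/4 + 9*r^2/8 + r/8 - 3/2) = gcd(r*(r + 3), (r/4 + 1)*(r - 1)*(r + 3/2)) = 1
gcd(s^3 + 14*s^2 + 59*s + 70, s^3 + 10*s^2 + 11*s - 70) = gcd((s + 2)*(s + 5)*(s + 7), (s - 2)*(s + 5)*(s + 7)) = s^2 + 12*s + 35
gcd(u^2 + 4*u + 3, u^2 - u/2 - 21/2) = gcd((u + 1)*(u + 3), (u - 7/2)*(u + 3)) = u + 3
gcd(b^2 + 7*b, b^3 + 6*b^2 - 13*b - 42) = b + 7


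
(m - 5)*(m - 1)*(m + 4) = m^3 - 2*m^2 - 19*m + 20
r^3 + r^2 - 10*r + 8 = (r - 2)*(r - 1)*(r + 4)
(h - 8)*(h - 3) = h^2 - 11*h + 24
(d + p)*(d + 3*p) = d^2 + 4*d*p + 3*p^2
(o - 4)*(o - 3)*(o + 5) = o^3 - 2*o^2 - 23*o + 60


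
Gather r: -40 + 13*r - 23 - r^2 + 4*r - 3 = -r^2 + 17*r - 66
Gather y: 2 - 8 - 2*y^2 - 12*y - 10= -2*y^2 - 12*y - 16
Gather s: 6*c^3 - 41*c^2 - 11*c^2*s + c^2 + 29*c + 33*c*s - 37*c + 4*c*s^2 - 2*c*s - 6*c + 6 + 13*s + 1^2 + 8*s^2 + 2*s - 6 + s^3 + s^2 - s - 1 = 6*c^3 - 40*c^2 - 14*c + s^3 + s^2*(4*c + 9) + s*(-11*c^2 + 31*c + 14)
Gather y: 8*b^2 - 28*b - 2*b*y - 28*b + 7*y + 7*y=8*b^2 - 56*b + y*(14 - 2*b)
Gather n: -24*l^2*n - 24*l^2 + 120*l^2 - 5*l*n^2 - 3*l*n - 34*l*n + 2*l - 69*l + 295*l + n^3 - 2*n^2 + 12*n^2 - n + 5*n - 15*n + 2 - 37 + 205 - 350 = 96*l^2 + 228*l + n^3 + n^2*(10 - 5*l) + n*(-24*l^2 - 37*l - 11) - 180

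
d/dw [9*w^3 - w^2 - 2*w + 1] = 27*w^2 - 2*w - 2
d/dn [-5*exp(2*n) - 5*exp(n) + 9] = (-10*exp(n) - 5)*exp(n)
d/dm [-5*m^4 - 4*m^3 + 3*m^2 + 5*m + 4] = -20*m^3 - 12*m^2 + 6*m + 5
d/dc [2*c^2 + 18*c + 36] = 4*c + 18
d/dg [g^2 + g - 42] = 2*g + 1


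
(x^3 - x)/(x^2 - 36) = (x^3 - x)/(x^2 - 36)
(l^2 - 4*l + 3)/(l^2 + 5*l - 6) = (l - 3)/(l + 6)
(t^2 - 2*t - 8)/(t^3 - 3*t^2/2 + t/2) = 2*(t^2 - 2*t - 8)/(t*(2*t^2 - 3*t + 1))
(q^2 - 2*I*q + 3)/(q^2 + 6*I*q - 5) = (q - 3*I)/(q + 5*I)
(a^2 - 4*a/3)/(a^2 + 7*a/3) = (3*a - 4)/(3*a + 7)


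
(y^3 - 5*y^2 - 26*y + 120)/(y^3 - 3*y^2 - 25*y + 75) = (y^2 - 10*y + 24)/(y^2 - 8*y + 15)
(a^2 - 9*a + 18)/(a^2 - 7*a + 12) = (a - 6)/(a - 4)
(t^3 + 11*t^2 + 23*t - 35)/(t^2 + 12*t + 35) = t - 1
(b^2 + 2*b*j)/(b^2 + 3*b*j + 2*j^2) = b/(b + j)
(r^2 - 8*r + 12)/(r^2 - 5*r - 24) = (-r^2 + 8*r - 12)/(-r^2 + 5*r + 24)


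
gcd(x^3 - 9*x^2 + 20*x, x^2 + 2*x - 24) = x - 4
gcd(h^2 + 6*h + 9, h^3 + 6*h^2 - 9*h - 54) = h + 3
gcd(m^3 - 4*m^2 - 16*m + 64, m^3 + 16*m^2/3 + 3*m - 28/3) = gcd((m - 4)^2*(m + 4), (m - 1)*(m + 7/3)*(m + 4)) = m + 4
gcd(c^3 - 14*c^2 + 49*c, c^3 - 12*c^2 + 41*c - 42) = c - 7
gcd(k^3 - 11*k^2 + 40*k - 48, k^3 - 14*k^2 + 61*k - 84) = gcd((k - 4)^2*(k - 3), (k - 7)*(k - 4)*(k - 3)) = k^2 - 7*k + 12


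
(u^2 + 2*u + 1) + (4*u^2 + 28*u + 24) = 5*u^2 + 30*u + 25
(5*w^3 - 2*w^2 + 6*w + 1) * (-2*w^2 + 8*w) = -10*w^5 + 44*w^4 - 28*w^3 + 46*w^2 + 8*w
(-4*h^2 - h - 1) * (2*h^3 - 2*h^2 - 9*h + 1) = -8*h^5 + 6*h^4 + 36*h^3 + 7*h^2 + 8*h - 1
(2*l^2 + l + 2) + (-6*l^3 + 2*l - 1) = -6*l^3 + 2*l^2 + 3*l + 1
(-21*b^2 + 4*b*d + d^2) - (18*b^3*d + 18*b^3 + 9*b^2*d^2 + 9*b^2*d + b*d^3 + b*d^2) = -18*b^3*d - 18*b^3 - 9*b^2*d^2 - 9*b^2*d - 21*b^2 - b*d^3 - b*d^2 + 4*b*d + d^2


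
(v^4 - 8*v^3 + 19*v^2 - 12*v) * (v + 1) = v^5 - 7*v^4 + 11*v^3 + 7*v^2 - 12*v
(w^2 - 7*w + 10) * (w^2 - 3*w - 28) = w^4 - 10*w^3 + 3*w^2 + 166*w - 280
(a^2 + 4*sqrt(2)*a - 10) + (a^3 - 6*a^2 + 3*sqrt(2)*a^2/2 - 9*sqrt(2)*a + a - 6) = a^3 - 5*a^2 + 3*sqrt(2)*a^2/2 - 5*sqrt(2)*a + a - 16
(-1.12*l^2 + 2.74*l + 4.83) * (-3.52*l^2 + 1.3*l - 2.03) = 3.9424*l^4 - 11.1008*l^3 - 11.166*l^2 + 0.7168*l - 9.8049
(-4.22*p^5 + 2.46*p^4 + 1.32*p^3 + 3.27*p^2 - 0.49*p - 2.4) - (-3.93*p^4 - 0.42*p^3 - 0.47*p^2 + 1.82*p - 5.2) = -4.22*p^5 + 6.39*p^4 + 1.74*p^3 + 3.74*p^2 - 2.31*p + 2.8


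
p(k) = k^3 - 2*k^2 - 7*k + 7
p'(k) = 3*k^2 - 4*k - 7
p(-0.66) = 10.46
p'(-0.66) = -3.05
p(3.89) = 8.37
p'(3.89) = 22.84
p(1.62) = -5.34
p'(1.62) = -5.61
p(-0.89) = 10.94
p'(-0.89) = -1.06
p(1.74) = -5.97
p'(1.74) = -4.88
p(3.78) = 5.97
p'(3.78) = 20.75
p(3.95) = 9.77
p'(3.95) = 24.01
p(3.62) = 2.89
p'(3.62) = 17.83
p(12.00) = 1363.00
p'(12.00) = 377.00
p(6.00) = 109.00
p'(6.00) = 77.00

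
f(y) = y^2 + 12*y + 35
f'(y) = 2*y + 12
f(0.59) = 42.43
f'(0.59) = 13.18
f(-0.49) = 29.36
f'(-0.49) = 11.02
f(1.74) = 58.91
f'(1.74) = 15.48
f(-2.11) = 14.13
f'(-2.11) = 7.78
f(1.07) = 48.98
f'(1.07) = 14.14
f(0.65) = 43.22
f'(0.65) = 13.30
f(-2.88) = 8.73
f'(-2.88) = 6.24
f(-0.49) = 29.36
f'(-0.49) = 11.02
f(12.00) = 323.00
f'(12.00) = 36.00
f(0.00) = 35.00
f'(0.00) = 12.00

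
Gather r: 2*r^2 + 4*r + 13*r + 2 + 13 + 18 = 2*r^2 + 17*r + 33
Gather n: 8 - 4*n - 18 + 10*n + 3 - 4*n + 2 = 2*n - 5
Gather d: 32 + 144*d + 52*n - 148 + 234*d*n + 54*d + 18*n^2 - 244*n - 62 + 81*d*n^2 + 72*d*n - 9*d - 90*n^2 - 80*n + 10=d*(81*n^2 + 306*n + 189) - 72*n^2 - 272*n - 168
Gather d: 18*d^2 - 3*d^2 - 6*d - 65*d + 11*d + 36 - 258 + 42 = 15*d^2 - 60*d - 180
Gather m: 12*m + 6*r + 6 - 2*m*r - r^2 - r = m*(12 - 2*r) - r^2 + 5*r + 6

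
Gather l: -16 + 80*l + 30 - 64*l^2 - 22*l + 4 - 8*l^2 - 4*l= -72*l^2 + 54*l + 18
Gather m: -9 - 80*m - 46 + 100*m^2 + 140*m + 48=100*m^2 + 60*m - 7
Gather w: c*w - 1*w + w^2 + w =c*w + w^2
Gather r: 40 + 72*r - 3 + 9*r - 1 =81*r + 36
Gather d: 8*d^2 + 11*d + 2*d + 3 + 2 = 8*d^2 + 13*d + 5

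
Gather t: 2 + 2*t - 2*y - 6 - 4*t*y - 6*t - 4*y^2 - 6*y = t*(-4*y - 4) - 4*y^2 - 8*y - 4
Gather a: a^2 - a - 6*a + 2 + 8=a^2 - 7*a + 10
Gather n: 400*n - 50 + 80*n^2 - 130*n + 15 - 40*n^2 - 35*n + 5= 40*n^2 + 235*n - 30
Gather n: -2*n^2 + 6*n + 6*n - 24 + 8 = -2*n^2 + 12*n - 16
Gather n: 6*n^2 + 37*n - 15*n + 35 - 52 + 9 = 6*n^2 + 22*n - 8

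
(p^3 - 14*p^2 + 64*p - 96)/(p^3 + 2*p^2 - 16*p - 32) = (p^2 - 10*p + 24)/(p^2 + 6*p + 8)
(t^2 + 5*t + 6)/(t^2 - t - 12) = (t + 2)/(t - 4)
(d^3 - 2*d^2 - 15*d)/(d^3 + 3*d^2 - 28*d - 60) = d*(d + 3)/(d^2 + 8*d + 12)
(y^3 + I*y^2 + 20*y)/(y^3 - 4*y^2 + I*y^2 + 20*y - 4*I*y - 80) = y/(y - 4)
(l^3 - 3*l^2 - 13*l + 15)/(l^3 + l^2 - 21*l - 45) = (l - 1)/(l + 3)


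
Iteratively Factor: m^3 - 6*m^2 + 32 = (m - 4)*(m^2 - 2*m - 8) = (m - 4)*(m + 2)*(m - 4)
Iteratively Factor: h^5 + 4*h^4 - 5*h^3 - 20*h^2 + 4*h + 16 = (h + 2)*(h^4 + 2*h^3 - 9*h^2 - 2*h + 8) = (h + 1)*(h + 2)*(h^3 + h^2 - 10*h + 8) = (h + 1)*(h + 2)*(h + 4)*(h^2 - 3*h + 2) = (h - 2)*(h + 1)*(h + 2)*(h + 4)*(h - 1)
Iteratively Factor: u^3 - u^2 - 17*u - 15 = (u + 1)*(u^2 - 2*u - 15) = (u - 5)*(u + 1)*(u + 3)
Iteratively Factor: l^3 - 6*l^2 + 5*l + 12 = (l + 1)*(l^2 - 7*l + 12) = (l - 4)*(l + 1)*(l - 3)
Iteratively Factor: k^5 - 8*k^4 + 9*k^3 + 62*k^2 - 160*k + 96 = (k - 4)*(k^4 - 4*k^3 - 7*k^2 + 34*k - 24) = (k - 4)*(k + 3)*(k^3 - 7*k^2 + 14*k - 8) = (k - 4)^2*(k + 3)*(k^2 - 3*k + 2) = (k - 4)^2*(k - 2)*(k + 3)*(k - 1)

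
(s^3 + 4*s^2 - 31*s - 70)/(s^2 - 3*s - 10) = s + 7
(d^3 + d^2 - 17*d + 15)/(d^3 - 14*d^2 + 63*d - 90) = (d^2 + 4*d - 5)/(d^2 - 11*d + 30)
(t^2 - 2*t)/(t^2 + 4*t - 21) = t*(t - 2)/(t^2 + 4*t - 21)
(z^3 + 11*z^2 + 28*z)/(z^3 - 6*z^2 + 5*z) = (z^2 + 11*z + 28)/(z^2 - 6*z + 5)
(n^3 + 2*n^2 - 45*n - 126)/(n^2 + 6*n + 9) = (n^2 - n - 42)/(n + 3)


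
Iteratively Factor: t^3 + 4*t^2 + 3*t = (t)*(t^2 + 4*t + 3) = t*(t + 3)*(t + 1)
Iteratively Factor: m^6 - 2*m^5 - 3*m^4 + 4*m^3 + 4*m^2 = (m - 2)*(m^5 - 3*m^3 - 2*m^2) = m*(m - 2)*(m^4 - 3*m^2 - 2*m) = m*(m - 2)*(m + 1)*(m^3 - m^2 - 2*m) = m^2*(m - 2)*(m + 1)*(m^2 - m - 2) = m^2*(m - 2)^2*(m + 1)*(m + 1)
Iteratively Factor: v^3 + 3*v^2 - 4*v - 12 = (v + 3)*(v^2 - 4) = (v + 2)*(v + 3)*(v - 2)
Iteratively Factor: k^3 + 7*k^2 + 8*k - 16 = (k + 4)*(k^2 + 3*k - 4) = (k + 4)^2*(k - 1)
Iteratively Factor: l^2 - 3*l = (l)*(l - 3)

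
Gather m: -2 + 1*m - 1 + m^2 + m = m^2 + 2*m - 3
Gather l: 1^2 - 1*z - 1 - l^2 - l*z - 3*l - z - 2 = -l^2 + l*(-z - 3) - 2*z - 2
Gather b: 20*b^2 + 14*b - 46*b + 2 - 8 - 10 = 20*b^2 - 32*b - 16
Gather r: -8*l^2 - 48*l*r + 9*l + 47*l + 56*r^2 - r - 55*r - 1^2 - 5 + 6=-8*l^2 + 56*l + 56*r^2 + r*(-48*l - 56)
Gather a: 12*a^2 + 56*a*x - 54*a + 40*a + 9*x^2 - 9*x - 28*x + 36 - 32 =12*a^2 + a*(56*x - 14) + 9*x^2 - 37*x + 4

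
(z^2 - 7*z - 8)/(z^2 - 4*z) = (z^2 - 7*z - 8)/(z*(z - 4))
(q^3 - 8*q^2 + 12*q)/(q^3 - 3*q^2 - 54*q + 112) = q*(q - 6)/(q^2 - q - 56)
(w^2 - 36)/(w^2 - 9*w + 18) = (w + 6)/(w - 3)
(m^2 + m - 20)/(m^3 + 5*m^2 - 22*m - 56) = (m + 5)/(m^2 + 9*m + 14)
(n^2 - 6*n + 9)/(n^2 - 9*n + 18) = (n - 3)/(n - 6)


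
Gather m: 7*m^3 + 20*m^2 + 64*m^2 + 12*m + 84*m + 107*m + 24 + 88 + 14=7*m^3 + 84*m^2 + 203*m + 126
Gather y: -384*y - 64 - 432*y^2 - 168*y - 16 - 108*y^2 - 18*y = -540*y^2 - 570*y - 80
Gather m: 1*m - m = 0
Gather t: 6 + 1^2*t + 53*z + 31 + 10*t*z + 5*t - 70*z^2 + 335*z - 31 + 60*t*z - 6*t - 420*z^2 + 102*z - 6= 70*t*z - 490*z^2 + 490*z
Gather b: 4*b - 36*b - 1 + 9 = 8 - 32*b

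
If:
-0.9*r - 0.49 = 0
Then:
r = -0.54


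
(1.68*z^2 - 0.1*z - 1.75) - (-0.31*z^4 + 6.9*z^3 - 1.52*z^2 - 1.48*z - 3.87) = 0.31*z^4 - 6.9*z^3 + 3.2*z^2 + 1.38*z + 2.12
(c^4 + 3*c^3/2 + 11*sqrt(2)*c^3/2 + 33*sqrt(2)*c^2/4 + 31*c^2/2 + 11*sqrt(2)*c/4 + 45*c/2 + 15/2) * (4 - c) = -c^5 - 11*sqrt(2)*c^4/2 + 5*c^4/2 - 19*c^3/2 + 55*sqrt(2)*c^3/4 + 79*c^2/2 + 121*sqrt(2)*c^2/4 + 11*sqrt(2)*c + 165*c/2 + 30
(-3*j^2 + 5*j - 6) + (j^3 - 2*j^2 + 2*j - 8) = j^3 - 5*j^2 + 7*j - 14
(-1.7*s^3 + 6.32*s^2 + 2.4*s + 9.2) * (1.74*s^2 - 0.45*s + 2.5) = -2.958*s^5 + 11.7618*s^4 - 2.918*s^3 + 30.728*s^2 + 1.86*s + 23.0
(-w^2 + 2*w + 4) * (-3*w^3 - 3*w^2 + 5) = 3*w^5 - 3*w^4 - 18*w^3 - 17*w^2 + 10*w + 20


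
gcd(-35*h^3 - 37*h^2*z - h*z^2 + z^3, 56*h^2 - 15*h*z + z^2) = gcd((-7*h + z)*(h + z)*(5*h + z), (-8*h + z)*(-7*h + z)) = -7*h + z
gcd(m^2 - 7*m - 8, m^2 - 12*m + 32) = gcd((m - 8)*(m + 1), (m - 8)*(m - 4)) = m - 8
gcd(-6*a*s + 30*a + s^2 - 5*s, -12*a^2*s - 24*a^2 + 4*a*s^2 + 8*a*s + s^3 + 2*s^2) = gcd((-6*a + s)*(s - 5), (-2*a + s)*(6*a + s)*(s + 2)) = 1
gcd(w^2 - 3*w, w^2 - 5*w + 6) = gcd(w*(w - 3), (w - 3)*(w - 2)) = w - 3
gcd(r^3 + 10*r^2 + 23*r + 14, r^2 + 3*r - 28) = r + 7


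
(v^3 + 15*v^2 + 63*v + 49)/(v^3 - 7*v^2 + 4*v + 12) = (v^2 + 14*v + 49)/(v^2 - 8*v + 12)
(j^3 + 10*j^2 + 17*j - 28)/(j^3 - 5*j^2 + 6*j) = (j^3 + 10*j^2 + 17*j - 28)/(j*(j^2 - 5*j + 6))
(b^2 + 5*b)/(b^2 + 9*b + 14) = b*(b + 5)/(b^2 + 9*b + 14)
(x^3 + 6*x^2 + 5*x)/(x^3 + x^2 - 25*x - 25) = x/(x - 5)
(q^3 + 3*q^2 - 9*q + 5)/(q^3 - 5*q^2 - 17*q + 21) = (q^2 + 4*q - 5)/(q^2 - 4*q - 21)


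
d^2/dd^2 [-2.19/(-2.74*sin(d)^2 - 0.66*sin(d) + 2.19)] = (-65.766576*sin(d)^4 - 11.881188*sin(d)^3 + 45.130644*sin(d)^2 + 20.59695*sin(d) + 28.190556)/(2.74*sin(d)^2 + 0.66*sin(d) - 2.19)^3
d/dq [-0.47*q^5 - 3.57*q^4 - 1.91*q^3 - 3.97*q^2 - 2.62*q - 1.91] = -2.35*q^4 - 14.28*q^3 - 5.73*q^2 - 7.94*q - 2.62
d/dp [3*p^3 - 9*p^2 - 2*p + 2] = 9*p^2 - 18*p - 2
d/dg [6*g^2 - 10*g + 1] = 12*g - 10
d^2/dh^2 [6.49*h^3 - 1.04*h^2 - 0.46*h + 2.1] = 38.94*h - 2.08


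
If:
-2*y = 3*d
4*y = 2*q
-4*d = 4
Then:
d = -1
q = 3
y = 3/2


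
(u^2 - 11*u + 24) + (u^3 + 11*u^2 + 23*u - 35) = u^3 + 12*u^2 + 12*u - 11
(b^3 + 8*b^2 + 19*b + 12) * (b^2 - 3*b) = b^5 + 5*b^4 - 5*b^3 - 45*b^2 - 36*b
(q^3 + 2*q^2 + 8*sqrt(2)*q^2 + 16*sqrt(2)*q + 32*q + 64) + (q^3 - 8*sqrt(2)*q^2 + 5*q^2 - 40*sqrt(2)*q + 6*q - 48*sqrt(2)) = 2*q^3 + 7*q^2 - 24*sqrt(2)*q + 38*q - 48*sqrt(2) + 64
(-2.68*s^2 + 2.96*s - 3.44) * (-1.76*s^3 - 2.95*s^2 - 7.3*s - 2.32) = 4.7168*s^5 + 2.6964*s^4 + 16.8864*s^3 - 5.2424*s^2 + 18.2448*s + 7.9808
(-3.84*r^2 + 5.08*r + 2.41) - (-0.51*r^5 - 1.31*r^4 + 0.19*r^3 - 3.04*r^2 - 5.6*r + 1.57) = 0.51*r^5 + 1.31*r^4 - 0.19*r^3 - 0.8*r^2 + 10.68*r + 0.84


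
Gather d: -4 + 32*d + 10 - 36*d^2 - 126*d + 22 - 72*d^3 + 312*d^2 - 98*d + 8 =-72*d^3 + 276*d^2 - 192*d + 36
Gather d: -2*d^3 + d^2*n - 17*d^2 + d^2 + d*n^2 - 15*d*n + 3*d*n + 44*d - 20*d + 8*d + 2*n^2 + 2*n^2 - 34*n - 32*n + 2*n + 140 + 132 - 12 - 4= -2*d^3 + d^2*(n - 16) + d*(n^2 - 12*n + 32) + 4*n^2 - 64*n + 256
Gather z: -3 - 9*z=-9*z - 3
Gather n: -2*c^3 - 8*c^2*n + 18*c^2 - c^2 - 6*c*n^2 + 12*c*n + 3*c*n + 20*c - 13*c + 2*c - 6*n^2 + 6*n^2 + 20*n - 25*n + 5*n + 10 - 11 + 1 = -2*c^3 + 17*c^2 - 6*c*n^2 + 9*c + n*(-8*c^2 + 15*c)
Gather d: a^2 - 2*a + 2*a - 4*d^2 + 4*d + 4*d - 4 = a^2 - 4*d^2 + 8*d - 4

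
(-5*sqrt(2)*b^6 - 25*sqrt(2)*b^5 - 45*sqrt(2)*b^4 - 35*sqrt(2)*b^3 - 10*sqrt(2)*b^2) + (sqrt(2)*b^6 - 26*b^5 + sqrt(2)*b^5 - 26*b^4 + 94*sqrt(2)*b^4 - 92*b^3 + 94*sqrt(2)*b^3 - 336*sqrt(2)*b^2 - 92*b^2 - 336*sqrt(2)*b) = -4*sqrt(2)*b^6 - 24*sqrt(2)*b^5 - 26*b^5 - 26*b^4 + 49*sqrt(2)*b^4 - 92*b^3 + 59*sqrt(2)*b^3 - 346*sqrt(2)*b^2 - 92*b^2 - 336*sqrt(2)*b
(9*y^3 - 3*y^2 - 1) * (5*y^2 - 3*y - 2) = 45*y^5 - 42*y^4 - 9*y^3 + y^2 + 3*y + 2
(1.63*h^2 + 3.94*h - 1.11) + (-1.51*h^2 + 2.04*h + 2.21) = 0.12*h^2 + 5.98*h + 1.1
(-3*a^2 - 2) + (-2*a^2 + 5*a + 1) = -5*a^2 + 5*a - 1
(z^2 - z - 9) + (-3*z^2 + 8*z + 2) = -2*z^2 + 7*z - 7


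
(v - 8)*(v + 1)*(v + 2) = v^3 - 5*v^2 - 22*v - 16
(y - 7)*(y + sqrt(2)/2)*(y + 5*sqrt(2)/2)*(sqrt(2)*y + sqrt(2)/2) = sqrt(2)*y^4 - 13*sqrt(2)*y^3/2 + 6*y^3 - 39*y^2 - sqrt(2)*y^2 - 65*sqrt(2)*y/4 - 21*y - 35*sqrt(2)/4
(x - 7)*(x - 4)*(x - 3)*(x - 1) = x^4 - 15*x^3 + 75*x^2 - 145*x + 84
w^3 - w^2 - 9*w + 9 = (w - 3)*(w - 1)*(w + 3)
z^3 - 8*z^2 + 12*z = z*(z - 6)*(z - 2)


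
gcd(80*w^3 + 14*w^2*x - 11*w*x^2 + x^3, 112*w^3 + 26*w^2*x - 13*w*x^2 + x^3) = -16*w^2 - 6*w*x + x^2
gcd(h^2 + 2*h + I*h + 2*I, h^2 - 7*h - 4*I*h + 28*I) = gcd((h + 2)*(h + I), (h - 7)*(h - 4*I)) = 1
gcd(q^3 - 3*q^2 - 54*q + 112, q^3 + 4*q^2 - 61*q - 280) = q^2 - q - 56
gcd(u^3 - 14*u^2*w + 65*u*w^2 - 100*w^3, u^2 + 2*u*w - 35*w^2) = u - 5*w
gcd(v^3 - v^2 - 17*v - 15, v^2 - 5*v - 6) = v + 1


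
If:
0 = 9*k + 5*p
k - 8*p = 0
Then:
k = 0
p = 0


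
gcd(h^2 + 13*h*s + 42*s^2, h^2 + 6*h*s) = h + 6*s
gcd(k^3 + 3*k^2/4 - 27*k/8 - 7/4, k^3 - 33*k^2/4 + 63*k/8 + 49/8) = k^2 - 5*k/4 - 7/8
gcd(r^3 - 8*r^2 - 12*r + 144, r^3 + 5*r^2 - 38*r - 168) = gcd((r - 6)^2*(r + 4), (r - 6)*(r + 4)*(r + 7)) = r^2 - 2*r - 24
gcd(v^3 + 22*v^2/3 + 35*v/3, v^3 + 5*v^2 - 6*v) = v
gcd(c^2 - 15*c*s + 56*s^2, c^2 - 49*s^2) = -c + 7*s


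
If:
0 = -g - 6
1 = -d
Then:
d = -1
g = -6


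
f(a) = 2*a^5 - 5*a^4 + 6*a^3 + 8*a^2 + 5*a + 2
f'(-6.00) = 17837.00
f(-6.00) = -23068.00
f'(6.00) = 9389.00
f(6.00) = 10688.00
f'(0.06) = 6.02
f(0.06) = 2.33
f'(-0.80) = 18.06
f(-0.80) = -2.66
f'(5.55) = 6717.11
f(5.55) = 7089.54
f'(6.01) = 9456.30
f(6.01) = 10782.23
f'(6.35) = 11970.49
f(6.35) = 14412.08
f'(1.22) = 37.15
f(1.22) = 25.23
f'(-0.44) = 3.52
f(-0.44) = 0.62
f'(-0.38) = 2.83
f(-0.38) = 0.81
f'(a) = 10*a^4 - 20*a^3 + 18*a^2 + 16*a + 5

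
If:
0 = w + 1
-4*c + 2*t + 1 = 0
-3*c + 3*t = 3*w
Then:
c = -1/2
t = -3/2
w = -1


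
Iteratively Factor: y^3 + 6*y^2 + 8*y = (y)*(y^2 + 6*y + 8) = y*(y + 2)*(y + 4)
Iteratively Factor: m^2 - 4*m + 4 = (m - 2)*(m - 2)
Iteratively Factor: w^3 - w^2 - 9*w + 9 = (w + 3)*(w^2 - 4*w + 3) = (w - 3)*(w + 3)*(w - 1)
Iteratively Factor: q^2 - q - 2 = (q - 2)*(q + 1)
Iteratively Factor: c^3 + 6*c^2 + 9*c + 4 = (c + 1)*(c^2 + 5*c + 4) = (c + 1)^2*(c + 4)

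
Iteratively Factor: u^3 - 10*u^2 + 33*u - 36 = (u - 3)*(u^2 - 7*u + 12) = (u - 4)*(u - 3)*(u - 3)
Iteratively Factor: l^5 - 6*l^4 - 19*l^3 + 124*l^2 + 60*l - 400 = (l - 5)*(l^4 - l^3 - 24*l^2 + 4*l + 80) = (l - 5)^2*(l^3 + 4*l^2 - 4*l - 16) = (l - 5)^2*(l + 2)*(l^2 + 2*l - 8) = (l - 5)^2*(l + 2)*(l + 4)*(l - 2)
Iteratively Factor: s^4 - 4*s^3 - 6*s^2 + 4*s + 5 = (s + 1)*(s^3 - 5*s^2 - s + 5) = (s + 1)^2*(s^2 - 6*s + 5) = (s - 5)*(s + 1)^2*(s - 1)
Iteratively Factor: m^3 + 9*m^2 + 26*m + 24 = (m + 3)*(m^2 + 6*m + 8) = (m + 2)*(m + 3)*(m + 4)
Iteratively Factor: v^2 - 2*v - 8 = (v - 4)*(v + 2)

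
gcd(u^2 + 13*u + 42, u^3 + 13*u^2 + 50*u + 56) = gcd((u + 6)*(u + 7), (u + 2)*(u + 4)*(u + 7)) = u + 7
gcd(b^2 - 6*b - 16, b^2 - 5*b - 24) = b - 8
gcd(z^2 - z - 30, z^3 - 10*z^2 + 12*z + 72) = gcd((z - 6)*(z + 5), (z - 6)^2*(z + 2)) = z - 6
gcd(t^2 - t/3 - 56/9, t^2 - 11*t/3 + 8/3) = t - 8/3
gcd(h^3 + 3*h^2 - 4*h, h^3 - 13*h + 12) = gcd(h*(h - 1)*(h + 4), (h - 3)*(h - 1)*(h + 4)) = h^2 + 3*h - 4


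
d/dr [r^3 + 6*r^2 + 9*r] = 3*r^2 + 12*r + 9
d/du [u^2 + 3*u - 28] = 2*u + 3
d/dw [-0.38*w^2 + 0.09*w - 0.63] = 0.09 - 0.76*w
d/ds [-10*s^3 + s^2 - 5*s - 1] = -30*s^2 + 2*s - 5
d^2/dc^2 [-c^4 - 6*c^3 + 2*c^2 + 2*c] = -12*c^2 - 36*c + 4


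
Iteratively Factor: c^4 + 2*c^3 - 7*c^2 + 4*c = (c - 1)*(c^3 + 3*c^2 - 4*c) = (c - 1)^2*(c^2 + 4*c) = c*(c - 1)^2*(c + 4)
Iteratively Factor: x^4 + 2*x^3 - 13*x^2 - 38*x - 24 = (x + 2)*(x^3 - 13*x - 12) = (x + 2)*(x + 3)*(x^2 - 3*x - 4) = (x - 4)*(x + 2)*(x + 3)*(x + 1)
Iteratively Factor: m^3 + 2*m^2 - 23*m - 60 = (m - 5)*(m^2 + 7*m + 12) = (m - 5)*(m + 4)*(m + 3)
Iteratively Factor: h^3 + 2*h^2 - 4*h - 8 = (h + 2)*(h^2 - 4) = (h + 2)^2*(h - 2)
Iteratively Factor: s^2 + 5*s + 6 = (s + 2)*(s + 3)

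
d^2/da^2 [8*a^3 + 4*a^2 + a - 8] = 48*a + 8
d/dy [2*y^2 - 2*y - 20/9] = 4*y - 2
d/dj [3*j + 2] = 3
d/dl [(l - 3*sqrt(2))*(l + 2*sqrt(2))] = 2*l - sqrt(2)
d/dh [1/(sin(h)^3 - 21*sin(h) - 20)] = 3*(cos(h)^2 + 6)*cos(h)/(-sin(h)^3 + 21*sin(h) + 20)^2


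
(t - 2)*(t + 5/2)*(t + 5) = t^3 + 11*t^2/2 - 5*t/2 - 25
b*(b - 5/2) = b^2 - 5*b/2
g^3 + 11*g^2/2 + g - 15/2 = (g - 1)*(g + 3/2)*(g + 5)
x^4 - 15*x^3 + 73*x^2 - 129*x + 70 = (x - 7)*(x - 5)*(x - 2)*(x - 1)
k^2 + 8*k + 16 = (k + 4)^2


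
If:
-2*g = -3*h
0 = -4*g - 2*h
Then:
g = 0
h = 0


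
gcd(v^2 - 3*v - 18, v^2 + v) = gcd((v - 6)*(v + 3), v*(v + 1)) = 1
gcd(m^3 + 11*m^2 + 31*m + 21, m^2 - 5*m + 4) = 1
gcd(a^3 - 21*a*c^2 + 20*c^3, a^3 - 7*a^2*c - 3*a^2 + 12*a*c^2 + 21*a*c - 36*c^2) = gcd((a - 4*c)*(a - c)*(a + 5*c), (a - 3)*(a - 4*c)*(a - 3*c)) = a - 4*c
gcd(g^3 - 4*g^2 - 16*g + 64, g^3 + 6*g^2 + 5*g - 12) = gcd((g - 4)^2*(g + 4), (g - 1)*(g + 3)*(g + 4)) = g + 4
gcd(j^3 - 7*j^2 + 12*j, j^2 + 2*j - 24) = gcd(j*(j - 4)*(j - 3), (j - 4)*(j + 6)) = j - 4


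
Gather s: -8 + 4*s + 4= 4*s - 4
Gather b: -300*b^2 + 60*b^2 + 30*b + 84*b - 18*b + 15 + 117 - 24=-240*b^2 + 96*b + 108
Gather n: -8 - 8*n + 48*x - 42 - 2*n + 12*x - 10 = -10*n + 60*x - 60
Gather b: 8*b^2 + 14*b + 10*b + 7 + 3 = 8*b^2 + 24*b + 10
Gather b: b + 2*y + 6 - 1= b + 2*y + 5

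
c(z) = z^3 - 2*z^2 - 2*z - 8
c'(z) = 3*z^2 - 4*z - 2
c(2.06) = -11.87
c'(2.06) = 2.49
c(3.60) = 5.54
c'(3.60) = 22.48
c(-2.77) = -39.06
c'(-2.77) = 32.10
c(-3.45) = -65.97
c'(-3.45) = 47.51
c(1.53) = -12.16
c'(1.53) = -1.10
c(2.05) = -11.89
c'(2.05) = 2.41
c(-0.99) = -8.95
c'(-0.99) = 4.90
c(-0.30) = -7.61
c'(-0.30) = -0.53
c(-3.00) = -47.00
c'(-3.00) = 37.00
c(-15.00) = -3803.00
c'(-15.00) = 733.00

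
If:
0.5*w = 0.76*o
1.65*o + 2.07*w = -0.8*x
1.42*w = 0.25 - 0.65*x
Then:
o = -0.14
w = -0.22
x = 0.86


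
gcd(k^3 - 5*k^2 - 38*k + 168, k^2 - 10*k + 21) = k - 7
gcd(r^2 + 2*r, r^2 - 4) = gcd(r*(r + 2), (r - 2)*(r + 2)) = r + 2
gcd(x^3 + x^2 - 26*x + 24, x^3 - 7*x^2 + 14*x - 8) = x^2 - 5*x + 4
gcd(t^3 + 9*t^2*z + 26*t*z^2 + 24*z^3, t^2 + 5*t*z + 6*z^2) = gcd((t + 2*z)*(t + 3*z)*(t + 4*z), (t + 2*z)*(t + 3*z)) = t^2 + 5*t*z + 6*z^2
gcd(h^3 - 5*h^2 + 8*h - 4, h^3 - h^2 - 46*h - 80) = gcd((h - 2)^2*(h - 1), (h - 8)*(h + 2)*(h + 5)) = 1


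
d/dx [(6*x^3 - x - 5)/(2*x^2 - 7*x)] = (12*x^4 - 84*x^3 + 2*x^2 + 20*x - 35)/(x^2*(4*x^2 - 28*x + 49))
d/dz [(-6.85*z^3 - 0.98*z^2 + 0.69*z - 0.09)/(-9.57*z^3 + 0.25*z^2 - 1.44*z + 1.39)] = (-2.8421709430404e-14*z^5 - 11.0911*z^4 + 32.9346*z^3 - 29.9097*z^2 - 2.6794*z + 0.8295)/(91.5849*z^6 - 4.785*z^5 + 27.6241*z^4 - 27.3246*z^3 + 2.7686*z^2 - 4.0032*z + 1.9321)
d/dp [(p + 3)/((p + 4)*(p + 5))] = (-p^2 - 6*p - 7)/(p^4 + 18*p^3 + 121*p^2 + 360*p + 400)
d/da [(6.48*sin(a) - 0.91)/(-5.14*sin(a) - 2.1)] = -18.2854*cos(a)/(5.14*sin(a) + 2.1)^2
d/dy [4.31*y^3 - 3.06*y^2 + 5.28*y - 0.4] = 12.93*y^2 - 6.12*y + 5.28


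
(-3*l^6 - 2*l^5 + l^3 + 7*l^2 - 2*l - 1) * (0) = 0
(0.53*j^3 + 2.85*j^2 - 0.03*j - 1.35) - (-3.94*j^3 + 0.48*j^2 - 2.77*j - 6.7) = 4.47*j^3 + 2.37*j^2 + 2.74*j + 5.35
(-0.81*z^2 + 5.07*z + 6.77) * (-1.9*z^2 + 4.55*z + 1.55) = 1.539*z^4 - 13.3185*z^3 + 8.95*z^2 + 38.662*z + 10.4935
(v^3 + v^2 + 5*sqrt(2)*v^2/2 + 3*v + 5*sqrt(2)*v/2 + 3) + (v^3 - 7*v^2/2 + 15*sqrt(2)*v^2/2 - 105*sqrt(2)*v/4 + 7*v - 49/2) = 2*v^3 - 5*v^2/2 + 10*sqrt(2)*v^2 - 95*sqrt(2)*v/4 + 10*v - 43/2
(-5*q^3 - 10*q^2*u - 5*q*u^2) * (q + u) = -5*q^4 - 15*q^3*u - 15*q^2*u^2 - 5*q*u^3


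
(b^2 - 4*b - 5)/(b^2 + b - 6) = (b^2 - 4*b - 5)/(b^2 + b - 6)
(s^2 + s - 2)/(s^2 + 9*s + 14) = (s - 1)/(s + 7)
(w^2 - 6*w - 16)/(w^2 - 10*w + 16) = (w + 2)/(w - 2)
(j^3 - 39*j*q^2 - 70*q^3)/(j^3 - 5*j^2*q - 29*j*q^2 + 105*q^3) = (-j - 2*q)/(-j + 3*q)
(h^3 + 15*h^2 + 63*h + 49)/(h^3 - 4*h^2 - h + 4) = (h^2 + 14*h + 49)/(h^2 - 5*h + 4)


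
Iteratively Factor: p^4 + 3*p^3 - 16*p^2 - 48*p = (p)*(p^3 + 3*p^2 - 16*p - 48) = p*(p + 4)*(p^2 - p - 12) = p*(p + 3)*(p + 4)*(p - 4)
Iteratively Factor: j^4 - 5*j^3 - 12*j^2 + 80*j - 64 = (j - 4)*(j^3 - j^2 - 16*j + 16) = (j - 4)*(j + 4)*(j^2 - 5*j + 4) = (j - 4)*(j - 1)*(j + 4)*(j - 4)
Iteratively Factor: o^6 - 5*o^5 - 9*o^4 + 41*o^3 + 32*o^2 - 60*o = (o)*(o^5 - 5*o^4 - 9*o^3 + 41*o^2 + 32*o - 60) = o*(o - 1)*(o^4 - 4*o^3 - 13*o^2 + 28*o + 60) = o*(o - 1)*(o + 2)*(o^3 - 6*o^2 - o + 30) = o*(o - 1)*(o + 2)^2*(o^2 - 8*o + 15) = o*(o - 3)*(o - 1)*(o + 2)^2*(o - 5)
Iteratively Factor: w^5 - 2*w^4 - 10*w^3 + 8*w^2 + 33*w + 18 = (w + 1)*(w^4 - 3*w^3 - 7*w^2 + 15*w + 18) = (w - 3)*(w + 1)*(w^3 - 7*w - 6) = (w - 3)*(w + 1)*(w + 2)*(w^2 - 2*w - 3) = (w - 3)^2*(w + 1)*(w + 2)*(w + 1)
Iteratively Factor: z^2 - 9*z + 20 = (z - 5)*(z - 4)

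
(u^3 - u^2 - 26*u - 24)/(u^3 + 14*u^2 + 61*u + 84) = (u^2 - 5*u - 6)/(u^2 + 10*u + 21)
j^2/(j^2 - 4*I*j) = j/(j - 4*I)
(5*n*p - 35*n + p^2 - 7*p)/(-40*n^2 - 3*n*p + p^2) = (p - 7)/(-8*n + p)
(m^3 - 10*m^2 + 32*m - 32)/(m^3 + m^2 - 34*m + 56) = (m - 4)/(m + 7)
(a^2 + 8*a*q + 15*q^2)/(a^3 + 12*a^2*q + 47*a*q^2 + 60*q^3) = 1/(a + 4*q)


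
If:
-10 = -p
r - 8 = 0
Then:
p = 10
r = 8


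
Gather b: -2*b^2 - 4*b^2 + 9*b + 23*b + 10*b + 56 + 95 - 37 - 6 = -6*b^2 + 42*b + 108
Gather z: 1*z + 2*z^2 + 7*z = 2*z^2 + 8*z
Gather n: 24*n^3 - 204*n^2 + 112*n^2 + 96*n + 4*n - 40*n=24*n^3 - 92*n^2 + 60*n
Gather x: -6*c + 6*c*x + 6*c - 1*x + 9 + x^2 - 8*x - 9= x^2 + x*(6*c - 9)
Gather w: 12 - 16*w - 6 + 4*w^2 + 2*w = 4*w^2 - 14*w + 6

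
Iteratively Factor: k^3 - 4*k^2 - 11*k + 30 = (k - 2)*(k^2 - 2*k - 15) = (k - 2)*(k + 3)*(k - 5)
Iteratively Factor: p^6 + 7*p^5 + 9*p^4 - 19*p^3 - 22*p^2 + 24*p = (p - 1)*(p^5 + 8*p^4 + 17*p^3 - 2*p^2 - 24*p) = (p - 1)*(p + 3)*(p^4 + 5*p^3 + 2*p^2 - 8*p) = p*(p - 1)*(p + 3)*(p^3 + 5*p^2 + 2*p - 8) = p*(p - 1)*(p + 3)*(p + 4)*(p^2 + p - 2) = p*(p - 1)*(p + 2)*(p + 3)*(p + 4)*(p - 1)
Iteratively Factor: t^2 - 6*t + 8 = (t - 2)*(t - 4)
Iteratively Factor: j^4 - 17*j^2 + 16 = (j - 4)*(j^3 + 4*j^2 - j - 4) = (j - 4)*(j + 1)*(j^2 + 3*j - 4) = (j - 4)*(j + 1)*(j + 4)*(j - 1)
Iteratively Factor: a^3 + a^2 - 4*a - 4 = (a - 2)*(a^2 + 3*a + 2) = (a - 2)*(a + 2)*(a + 1)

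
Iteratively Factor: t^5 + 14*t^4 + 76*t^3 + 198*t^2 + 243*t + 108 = (t + 3)*(t^4 + 11*t^3 + 43*t^2 + 69*t + 36) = (t + 3)*(t + 4)*(t^3 + 7*t^2 + 15*t + 9) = (t + 3)^2*(t + 4)*(t^2 + 4*t + 3) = (t + 3)^3*(t + 4)*(t + 1)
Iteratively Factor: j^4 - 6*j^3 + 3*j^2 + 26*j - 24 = (j - 4)*(j^3 - 2*j^2 - 5*j + 6) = (j - 4)*(j - 3)*(j^2 + j - 2) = (j - 4)*(j - 3)*(j + 2)*(j - 1)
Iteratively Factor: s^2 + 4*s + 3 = (s + 3)*(s + 1)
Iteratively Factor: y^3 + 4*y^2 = (y)*(y^2 + 4*y) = y*(y + 4)*(y)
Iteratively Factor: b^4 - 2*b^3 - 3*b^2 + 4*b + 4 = (b + 1)*(b^3 - 3*b^2 + 4) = (b + 1)^2*(b^2 - 4*b + 4) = (b - 2)*(b + 1)^2*(b - 2)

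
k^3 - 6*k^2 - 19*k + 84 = (k - 7)*(k - 3)*(k + 4)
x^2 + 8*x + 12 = (x + 2)*(x + 6)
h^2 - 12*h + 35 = (h - 7)*(h - 5)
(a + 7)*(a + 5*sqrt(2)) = a^2 + 7*a + 5*sqrt(2)*a + 35*sqrt(2)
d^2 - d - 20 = (d - 5)*(d + 4)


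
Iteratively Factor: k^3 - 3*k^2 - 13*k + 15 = (k + 3)*(k^2 - 6*k + 5) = (k - 5)*(k + 3)*(k - 1)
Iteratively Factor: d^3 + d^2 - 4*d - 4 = (d + 2)*(d^2 - d - 2) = (d - 2)*(d + 2)*(d + 1)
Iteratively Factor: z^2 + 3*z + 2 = (z + 1)*(z + 2)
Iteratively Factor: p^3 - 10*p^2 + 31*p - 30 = (p - 5)*(p^2 - 5*p + 6) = (p - 5)*(p - 3)*(p - 2)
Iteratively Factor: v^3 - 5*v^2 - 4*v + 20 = (v + 2)*(v^2 - 7*v + 10) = (v - 2)*(v + 2)*(v - 5)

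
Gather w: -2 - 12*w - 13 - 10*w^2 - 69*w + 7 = -10*w^2 - 81*w - 8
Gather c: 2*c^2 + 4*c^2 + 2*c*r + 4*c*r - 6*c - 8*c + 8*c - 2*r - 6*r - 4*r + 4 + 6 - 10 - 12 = 6*c^2 + c*(6*r - 6) - 12*r - 12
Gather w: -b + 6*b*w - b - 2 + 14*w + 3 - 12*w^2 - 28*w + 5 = -2*b - 12*w^2 + w*(6*b - 14) + 6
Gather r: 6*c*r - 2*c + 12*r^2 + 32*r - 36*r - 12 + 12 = -2*c + 12*r^2 + r*(6*c - 4)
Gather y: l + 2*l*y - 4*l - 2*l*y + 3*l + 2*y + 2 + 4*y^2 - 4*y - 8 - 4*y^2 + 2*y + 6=0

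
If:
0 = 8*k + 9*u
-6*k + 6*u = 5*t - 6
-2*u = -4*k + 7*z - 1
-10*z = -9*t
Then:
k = 1476/4513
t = 2070/4513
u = -1312/4513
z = 1863/4513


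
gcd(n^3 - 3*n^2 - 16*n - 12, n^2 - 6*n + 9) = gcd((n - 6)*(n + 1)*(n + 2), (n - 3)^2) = 1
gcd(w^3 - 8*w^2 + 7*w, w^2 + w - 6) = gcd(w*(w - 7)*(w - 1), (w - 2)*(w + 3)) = 1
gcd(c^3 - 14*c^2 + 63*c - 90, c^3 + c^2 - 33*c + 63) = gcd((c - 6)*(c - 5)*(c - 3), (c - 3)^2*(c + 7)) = c - 3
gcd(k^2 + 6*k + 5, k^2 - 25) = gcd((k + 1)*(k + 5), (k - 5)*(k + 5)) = k + 5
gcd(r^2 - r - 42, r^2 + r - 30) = r + 6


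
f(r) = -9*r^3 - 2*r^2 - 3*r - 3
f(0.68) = -8.79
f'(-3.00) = -234.00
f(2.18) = -112.29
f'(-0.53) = -8.46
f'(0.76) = -21.64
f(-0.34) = -1.86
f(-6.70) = 2634.19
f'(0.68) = -18.20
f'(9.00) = -2226.00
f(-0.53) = -0.63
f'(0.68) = -18.20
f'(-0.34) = -4.76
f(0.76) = -10.39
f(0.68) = -8.79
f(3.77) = -524.98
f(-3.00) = 231.00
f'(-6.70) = -1188.23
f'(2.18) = -140.03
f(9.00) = -6753.00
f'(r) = -27*r^2 - 4*r - 3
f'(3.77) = -401.83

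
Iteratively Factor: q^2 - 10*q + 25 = (q - 5)*(q - 5)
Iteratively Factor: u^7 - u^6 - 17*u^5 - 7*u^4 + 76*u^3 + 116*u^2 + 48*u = (u + 1)*(u^6 - 2*u^5 - 15*u^4 + 8*u^3 + 68*u^2 + 48*u) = (u - 3)*(u + 1)*(u^5 + u^4 - 12*u^3 - 28*u^2 - 16*u) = (u - 3)*(u + 1)*(u + 2)*(u^4 - u^3 - 10*u^2 - 8*u) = (u - 3)*(u + 1)^2*(u + 2)*(u^3 - 2*u^2 - 8*u) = u*(u - 3)*(u + 1)^2*(u + 2)*(u^2 - 2*u - 8) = u*(u - 3)*(u + 1)^2*(u + 2)^2*(u - 4)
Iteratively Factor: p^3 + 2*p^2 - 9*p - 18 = (p + 3)*(p^2 - p - 6) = (p - 3)*(p + 3)*(p + 2)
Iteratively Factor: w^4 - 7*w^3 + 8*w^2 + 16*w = (w - 4)*(w^3 - 3*w^2 - 4*w) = w*(w - 4)*(w^2 - 3*w - 4) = w*(w - 4)*(w + 1)*(w - 4)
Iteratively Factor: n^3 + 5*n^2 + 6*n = (n + 3)*(n^2 + 2*n) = n*(n + 3)*(n + 2)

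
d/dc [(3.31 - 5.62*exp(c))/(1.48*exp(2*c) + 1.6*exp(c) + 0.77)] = (8.3176*exp(2*c) - 9.7976*exp(c) - 9.6234)*exp(c)/(2.1904*exp(4*c) + 4.736*exp(3*c) + 4.8392*exp(2*c) + 2.464*exp(c) + 0.5929)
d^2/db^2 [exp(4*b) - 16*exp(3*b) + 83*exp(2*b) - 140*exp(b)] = (16*exp(3*b) - 144*exp(2*b) + 332*exp(b) - 140)*exp(b)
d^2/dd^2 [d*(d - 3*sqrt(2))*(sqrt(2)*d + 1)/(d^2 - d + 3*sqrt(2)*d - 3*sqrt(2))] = 2*(-11*d^3 + 31*sqrt(2)*d^3 - 99*sqrt(2)*d^2 + 18*d^2 - 54*d + 54*sqrt(2)*d - 54*sqrt(2) - 72)/(d^6 - 3*d^5 + 9*sqrt(2)*d^5 - 27*sqrt(2)*d^4 + 57*d^4 - 163*d^3 + 81*sqrt(2)*d^3 - 171*sqrt(2)*d^2 + 162*d^2 - 54*d + 162*sqrt(2)*d - 54*sqrt(2))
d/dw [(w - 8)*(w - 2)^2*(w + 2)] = 4*w^3 - 30*w^2 + 24*w + 40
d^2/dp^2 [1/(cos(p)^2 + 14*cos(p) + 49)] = 2*(7*cos(p) - cos(2*p) + 2)/(cos(p) + 7)^4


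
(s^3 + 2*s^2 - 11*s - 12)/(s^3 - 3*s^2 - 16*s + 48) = (s + 1)/(s - 4)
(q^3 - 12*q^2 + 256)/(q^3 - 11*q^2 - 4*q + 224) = (q - 8)/(q - 7)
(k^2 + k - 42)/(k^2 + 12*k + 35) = (k - 6)/(k + 5)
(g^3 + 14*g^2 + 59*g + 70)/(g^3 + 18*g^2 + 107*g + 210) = (g + 2)/(g + 6)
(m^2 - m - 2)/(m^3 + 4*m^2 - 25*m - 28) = (m - 2)/(m^2 + 3*m - 28)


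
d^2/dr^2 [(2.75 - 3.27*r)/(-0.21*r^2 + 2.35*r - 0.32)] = ((16.524 - 4.1202*r)*(0.21*r^2 - 2.35*r + 0.32) + (0.42*r - 2.35)*(0.84*r - 4.7)*(3.27*r - 2.75))/(0.21*r^2 - 2.35*r + 0.32)^3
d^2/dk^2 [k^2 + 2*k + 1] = 2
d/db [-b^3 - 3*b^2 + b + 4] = -3*b^2 - 6*b + 1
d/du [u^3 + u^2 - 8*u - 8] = 3*u^2 + 2*u - 8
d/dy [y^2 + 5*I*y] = 2*y + 5*I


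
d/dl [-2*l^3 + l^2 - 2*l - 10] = -6*l^2 + 2*l - 2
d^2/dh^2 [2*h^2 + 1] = 4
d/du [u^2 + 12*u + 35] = 2*u + 12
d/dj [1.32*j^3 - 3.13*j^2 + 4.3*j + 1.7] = 3.96*j^2 - 6.26*j + 4.3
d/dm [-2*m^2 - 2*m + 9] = -4*m - 2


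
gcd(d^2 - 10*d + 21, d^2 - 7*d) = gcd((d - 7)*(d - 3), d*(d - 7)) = d - 7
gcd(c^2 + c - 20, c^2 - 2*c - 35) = c + 5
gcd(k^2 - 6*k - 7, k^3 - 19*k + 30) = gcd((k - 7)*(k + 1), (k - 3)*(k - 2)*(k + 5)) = 1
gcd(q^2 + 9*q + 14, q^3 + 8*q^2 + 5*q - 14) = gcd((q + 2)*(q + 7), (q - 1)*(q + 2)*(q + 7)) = q^2 + 9*q + 14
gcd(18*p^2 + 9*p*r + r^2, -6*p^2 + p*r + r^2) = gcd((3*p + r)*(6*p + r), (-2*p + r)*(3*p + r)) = 3*p + r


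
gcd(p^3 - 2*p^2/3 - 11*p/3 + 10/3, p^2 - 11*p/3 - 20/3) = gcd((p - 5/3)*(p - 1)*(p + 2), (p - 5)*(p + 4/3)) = 1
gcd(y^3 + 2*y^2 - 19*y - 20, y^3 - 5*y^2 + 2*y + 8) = y^2 - 3*y - 4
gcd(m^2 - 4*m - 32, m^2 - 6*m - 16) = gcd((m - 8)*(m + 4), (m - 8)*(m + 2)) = m - 8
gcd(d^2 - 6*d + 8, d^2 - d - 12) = d - 4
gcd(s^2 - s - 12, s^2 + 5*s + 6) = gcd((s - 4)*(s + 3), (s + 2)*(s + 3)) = s + 3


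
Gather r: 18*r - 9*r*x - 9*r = r*(9 - 9*x)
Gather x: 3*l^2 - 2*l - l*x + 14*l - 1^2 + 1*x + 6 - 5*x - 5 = 3*l^2 + 12*l + x*(-l - 4)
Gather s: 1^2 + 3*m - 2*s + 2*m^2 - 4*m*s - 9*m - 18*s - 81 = 2*m^2 - 6*m + s*(-4*m - 20) - 80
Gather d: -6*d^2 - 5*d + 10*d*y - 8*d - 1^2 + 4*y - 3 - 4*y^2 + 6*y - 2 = -6*d^2 + d*(10*y - 13) - 4*y^2 + 10*y - 6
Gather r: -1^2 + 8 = 7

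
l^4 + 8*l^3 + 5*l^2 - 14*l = l*(l - 1)*(l + 2)*(l + 7)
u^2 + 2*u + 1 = (u + 1)^2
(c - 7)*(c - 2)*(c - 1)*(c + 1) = c^4 - 9*c^3 + 13*c^2 + 9*c - 14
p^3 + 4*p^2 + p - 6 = (p - 1)*(p + 2)*(p + 3)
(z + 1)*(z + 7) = z^2 + 8*z + 7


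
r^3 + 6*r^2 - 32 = (r - 2)*(r + 4)^2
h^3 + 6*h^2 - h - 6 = (h - 1)*(h + 1)*(h + 6)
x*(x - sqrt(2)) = x^2 - sqrt(2)*x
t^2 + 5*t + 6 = (t + 2)*(t + 3)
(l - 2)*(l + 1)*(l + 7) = l^3 + 6*l^2 - 9*l - 14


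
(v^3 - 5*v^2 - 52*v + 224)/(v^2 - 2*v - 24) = (-v^3 + 5*v^2 + 52*v - 224)/(-v^2 + 2*v + 24)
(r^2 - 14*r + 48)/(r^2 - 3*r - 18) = (r - 8)/(r + 3)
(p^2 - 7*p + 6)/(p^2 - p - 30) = (p - 1)/(p + 5)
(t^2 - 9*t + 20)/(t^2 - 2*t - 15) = (t - 4)/(t + 3)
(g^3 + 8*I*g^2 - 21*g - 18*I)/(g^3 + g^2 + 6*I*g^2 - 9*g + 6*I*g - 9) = (g + 2*I)/(g + 1)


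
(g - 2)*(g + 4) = g^2 + 2*g - 8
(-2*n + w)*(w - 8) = -2*n*w + 16*n + w^2 - 8*w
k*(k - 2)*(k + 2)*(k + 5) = k^4 + 5*k^3 - 4*k^2 - 20*k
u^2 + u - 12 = (u - 3)*(u + 4)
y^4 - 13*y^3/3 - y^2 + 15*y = y*(y - 3)^2*(y + 5/3)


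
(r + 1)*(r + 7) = r^2 + 8*r + 7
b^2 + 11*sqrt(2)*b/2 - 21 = (b - 3*sqrt(2)/2)*(b + 7*sqrt(2))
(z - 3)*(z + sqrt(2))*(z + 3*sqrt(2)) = z^3 - 3*z^2 + 4*sqrt(2)*z^2 - 12*sqrt(2)*z + 6*z - 18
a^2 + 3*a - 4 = (a - 1)*(a + 4)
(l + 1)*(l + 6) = l^2 + 7*l + 6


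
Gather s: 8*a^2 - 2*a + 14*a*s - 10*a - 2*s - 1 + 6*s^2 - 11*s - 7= 8*a^2 - 12*a + 6*s^2 + s*(14*a - 13) - 8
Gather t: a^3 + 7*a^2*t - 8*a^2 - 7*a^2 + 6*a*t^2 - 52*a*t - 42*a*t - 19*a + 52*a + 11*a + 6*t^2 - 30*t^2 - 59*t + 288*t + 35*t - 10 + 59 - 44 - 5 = a^3 - 15*a^2 + 44*a + t^2*(6*a - 24) + t*(7*a^2 - 94*a + 264)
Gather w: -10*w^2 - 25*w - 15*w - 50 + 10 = -10*w^2 - 40*w - 40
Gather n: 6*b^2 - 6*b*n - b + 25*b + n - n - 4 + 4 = 6*b^2 - 6*b*n + 24*b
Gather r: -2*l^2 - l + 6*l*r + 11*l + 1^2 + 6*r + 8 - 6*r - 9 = -2*l^2 + 6*l*r + 10*l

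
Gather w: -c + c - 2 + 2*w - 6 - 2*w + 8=0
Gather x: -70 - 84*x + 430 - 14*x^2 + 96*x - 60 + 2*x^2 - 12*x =300 - 12*x^2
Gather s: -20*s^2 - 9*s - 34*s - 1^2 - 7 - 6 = -20*s^2 - 43*s - 14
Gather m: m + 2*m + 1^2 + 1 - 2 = 3*m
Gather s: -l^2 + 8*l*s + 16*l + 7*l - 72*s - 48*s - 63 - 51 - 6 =-l^2 + 23*l + s*(8*l - 120) - 120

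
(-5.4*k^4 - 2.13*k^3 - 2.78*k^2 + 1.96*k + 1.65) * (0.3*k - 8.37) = -1.62*k^5 + 44.559*k^4 + 16.9941*k^3 + 23.8566*k^2 - 15.9102*k - 13.8105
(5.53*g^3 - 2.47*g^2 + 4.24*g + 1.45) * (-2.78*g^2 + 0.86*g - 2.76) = -15.3734*g^5 + 11.6224*g^4 - 29.1742*g^3 + 6.4326*g^2 - 10.4554*g - 4.002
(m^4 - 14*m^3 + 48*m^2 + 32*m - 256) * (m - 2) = m^5 - 16*m^4 + 76*m^3 - 64*m^2 - 320*m + 512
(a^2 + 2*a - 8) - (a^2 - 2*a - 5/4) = 4*a - 27/4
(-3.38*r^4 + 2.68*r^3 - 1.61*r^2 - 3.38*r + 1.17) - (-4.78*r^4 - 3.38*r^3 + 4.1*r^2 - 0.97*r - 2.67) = 1.4*r^4 + 6.06*r^3 - 5.71*r^2 - 2.41*r + 3.84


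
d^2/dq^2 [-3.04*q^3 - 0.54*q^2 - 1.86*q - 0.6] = -18.24*q - 1.08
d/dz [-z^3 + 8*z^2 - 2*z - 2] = -3*z^2 + 16*z - 2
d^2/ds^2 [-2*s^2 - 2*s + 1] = -4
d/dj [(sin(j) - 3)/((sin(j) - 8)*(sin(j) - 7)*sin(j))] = 2*(-sin(j)^3 + 12*sin(j)^2 - 45*sin(j) + 84)*cos(j)/((sin(j) - 8)^2*(sin(j) - 7)^2*sin(j)^2)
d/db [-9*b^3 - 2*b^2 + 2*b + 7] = -27*b^2 - 4*b + 2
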